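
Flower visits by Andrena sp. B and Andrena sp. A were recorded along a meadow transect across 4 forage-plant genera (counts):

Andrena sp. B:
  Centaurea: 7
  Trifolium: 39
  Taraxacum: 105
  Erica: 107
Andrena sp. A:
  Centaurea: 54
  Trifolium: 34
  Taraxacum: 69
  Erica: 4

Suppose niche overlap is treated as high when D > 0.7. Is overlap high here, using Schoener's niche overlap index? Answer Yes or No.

Proportions for Andrena sp. B (n=258): 7/258=0.0271, 39/258=0.1512, 105/258=0.4070, 107/258=0.4147
Proportions for Andrena sp. A (n=161): 54/161=0.3354, 34/161=0.2112, 69/161=0.4286, 4/161=0.0248
Σ|p₁ᵢ − p₂ᵢ| = 0.3083 + 0.0600 + 0.0216 + 0.3899 = 0.7798
D = 1 − ½ × 0.7798 = 1 − 0.38990 = 0.61010
D = 0.61010 < 0.7 → No.

No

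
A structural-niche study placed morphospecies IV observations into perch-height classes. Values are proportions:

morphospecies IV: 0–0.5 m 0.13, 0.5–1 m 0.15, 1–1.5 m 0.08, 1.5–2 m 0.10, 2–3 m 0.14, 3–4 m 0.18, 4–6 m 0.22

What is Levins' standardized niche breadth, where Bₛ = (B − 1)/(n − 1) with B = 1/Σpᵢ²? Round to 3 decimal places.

0.900

Σpᵢ² = 0.13² + 0.15² + 0.08² + 0.10² + 0.14² + 0.18² + 0.22² = 0.0169 + 0.0225 + 0.0064 + 0.0100 + 0.0196 + 0.0324 + 0.0484 = 0.1562
B = 1 / 0.1562 = 6.40205
Bₛ = (B − 1)/(n − 1) = (6.40205 − 1)/(7 − 1) = 5.40205/6 = 0.90034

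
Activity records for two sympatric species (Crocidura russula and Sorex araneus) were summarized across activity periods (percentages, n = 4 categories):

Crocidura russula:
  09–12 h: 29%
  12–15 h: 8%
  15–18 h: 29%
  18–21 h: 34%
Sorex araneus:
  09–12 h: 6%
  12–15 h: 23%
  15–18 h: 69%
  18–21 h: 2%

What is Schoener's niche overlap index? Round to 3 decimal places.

Convert percentages to proportions (divide by 100).
Σ|p₁ᵢ − p₂ᵢ| = 0.23 + 0.15 + 0.40 + 0.32 = 1.10
D = 1 − ½ × 1.10 = 1 − 0.550 = 0.45000

0.450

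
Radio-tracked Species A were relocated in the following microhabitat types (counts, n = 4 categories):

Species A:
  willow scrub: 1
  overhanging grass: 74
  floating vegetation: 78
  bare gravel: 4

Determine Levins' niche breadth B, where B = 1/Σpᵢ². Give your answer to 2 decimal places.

2.13

Proportions for Species A (n=157): 1/157=0.0064, 74/157=0.4713, 78/157=0.4968, 4/157=0.0255
Σpᵢ² = 0.0064² + 0.4713² + 0.4968² + 0.0255² = 0.000041 + 0.222124 + 0.246810 + 0.000650 = 0.469625
B = 1 / 0.469625 = 2.1294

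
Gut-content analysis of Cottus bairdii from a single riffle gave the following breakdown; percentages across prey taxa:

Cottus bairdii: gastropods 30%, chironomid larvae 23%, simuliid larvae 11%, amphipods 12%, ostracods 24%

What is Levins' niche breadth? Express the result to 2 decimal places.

4.41

Convert percentages to proportions (divide by 100).
Σpᵢ² = 0.30² + 0.23² + 0.11² + 0.12² + 0.24² = 0.0900 + 0.0529 + 0.0121 + 0.0144 + 0.0576 = 0.2270
B = 1 / 0.2270 = 4.4053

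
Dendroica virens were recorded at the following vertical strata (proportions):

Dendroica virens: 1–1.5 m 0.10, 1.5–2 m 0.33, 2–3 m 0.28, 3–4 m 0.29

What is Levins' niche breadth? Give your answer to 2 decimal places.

3.55

Σpᵢ² = 0.10² + 0.33² + 0.28² + 0.29² = 0.0100 + 0.1089 + 0.0784 + 0.0841 = 0.2814
B = 1 / 0.2814 = 3.5537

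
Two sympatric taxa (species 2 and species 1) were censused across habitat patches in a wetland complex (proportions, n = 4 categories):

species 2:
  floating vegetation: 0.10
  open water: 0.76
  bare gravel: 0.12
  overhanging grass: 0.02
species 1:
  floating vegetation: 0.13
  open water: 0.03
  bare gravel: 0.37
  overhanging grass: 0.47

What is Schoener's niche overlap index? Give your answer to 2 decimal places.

0.27

Σ|p₁ᵢ − p₂ᵢ| = 0.03 + 0.73 + 0.25 + 0.45 = 1.46
D = 1 − ½ × 1.46 = 1 − 0.730 = 0.2700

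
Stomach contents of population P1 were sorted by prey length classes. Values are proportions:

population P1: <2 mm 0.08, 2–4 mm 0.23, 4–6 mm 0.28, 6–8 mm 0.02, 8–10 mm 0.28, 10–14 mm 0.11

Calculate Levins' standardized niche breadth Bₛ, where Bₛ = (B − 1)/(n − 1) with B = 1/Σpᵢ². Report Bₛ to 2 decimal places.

Σpᵢ² = 0.08² + 0.23² + 0.28² + 0.02² + 0.28² + 0.11² = 0.0064 + 0.0529 + 0.0784 + 0.0004 + 0.0784 + 0.0121 = 0.2286
B = 1 / 0.2286 = 4.3745
Bₛ = (B − 1)/(n − 1) = (4.3745 − 1)/(6 − 1) = 3.3745/5 = 0.6749

0.67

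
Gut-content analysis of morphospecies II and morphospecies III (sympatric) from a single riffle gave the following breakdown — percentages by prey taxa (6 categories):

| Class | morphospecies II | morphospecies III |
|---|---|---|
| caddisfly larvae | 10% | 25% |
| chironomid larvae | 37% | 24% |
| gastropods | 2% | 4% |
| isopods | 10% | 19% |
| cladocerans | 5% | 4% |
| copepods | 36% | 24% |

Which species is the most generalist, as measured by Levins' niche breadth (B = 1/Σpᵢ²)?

Convert percentages to proportions (divide by 100).
Σp_IIᵢ² = 0.10² + 0.37² + 0.02² + 0.10² + 0.05² + 0.36² = 0.0100 + 0.1369 + 0.0004 + 0.0100 + 0.0025 + 0.1296 = 0.2894
B_II = 1 / 0.2894 = 3.4554
Σp_IIIᵢ² = 0.25² + 0.24² + 0.04² + 0.19² + 0.04² + 0.24² = 0.0625 + 0.0576 + 0.0016 + 0.0361 + 0.0016 + 0.0576 = 0.2170
B_III = 1 / 0.2170 = 4.6083
Highest B → broadest niche (most generalist): morphospecies III (B = 4.61).

morphospecies III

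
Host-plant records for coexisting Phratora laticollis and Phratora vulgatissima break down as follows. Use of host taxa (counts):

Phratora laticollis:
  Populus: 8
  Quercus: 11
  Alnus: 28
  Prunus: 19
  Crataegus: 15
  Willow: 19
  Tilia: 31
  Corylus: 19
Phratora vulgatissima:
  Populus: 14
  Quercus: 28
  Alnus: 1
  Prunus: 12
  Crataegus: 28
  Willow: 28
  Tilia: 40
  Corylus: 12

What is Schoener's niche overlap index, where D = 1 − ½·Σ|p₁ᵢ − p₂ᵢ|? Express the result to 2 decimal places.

0.71

Proportions for Phratora laticollis (n=150): 8/150=0.0533, 11/150=0.0733, 28/150=0.1867, 19/150=0.1267, 15/150=0.1000, 19/150=0.1267, 31/150=0.2067, 19/150=0.1267
Proportions for Phratora vulgatissima (n=163): 14/163=0.0859, 28/163=0.1718, 1/163=0.0061, 12/163=0.0736, 28/163=0.1718, 28/163=0.1718, 40/163=0.2454, 12/163=0.0736
Σ|p₁ᵢ − p₂ᵢ| = 0.0326 + 0.0985 + 0.1806 + 0.0531 + 0.0718 + 0.0451 + 0.0387 + 0.0531 = 0.5735
D = 1 − ½ × 0.5735 = 1 − 0.28675 = 0.71325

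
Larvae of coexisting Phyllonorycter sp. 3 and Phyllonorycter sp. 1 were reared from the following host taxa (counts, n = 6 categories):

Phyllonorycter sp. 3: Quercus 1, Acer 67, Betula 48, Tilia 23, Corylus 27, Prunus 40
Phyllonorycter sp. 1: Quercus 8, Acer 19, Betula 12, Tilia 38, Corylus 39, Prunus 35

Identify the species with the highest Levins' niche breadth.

Phyllonorycter sp. 1

Proportions for Phyllonorycter sp. 3 (n=206): 1/206=0.0049, 67/206=0.3252, 48/206=0.2330, 23/206=0.1117, 27/206=0.1311, 40/206=0.1942
Proportions for Phyllonorycter sp. 1 (n=151): 8/151=0.0530, 19/151=0.1258, 12/151=0.0795, 38/151=0.2517, 39/151=0.2583, 35/151=0.2318
Σp_3ᵢ² = 0.0049² + 0.3252² + 0.2330² + 0.1117² + 0.1311² + 0.1942² = 0.000024 + 0.105755 + 0.054289 + 0.012477 + 0.017187 + 0.037714 = 0.227446
B_3 = 1 / 0.227446 = 4.3966
Σp_1ᵢ² = 0.0530² + 0.1258² + 0.0795² + 0.2517² + 0.2583² + 0.2318² = 0.002809 + 0.015826 + 0.006320 + 0.063353 + 0.066719 + 0.053731 = 0.208758
B_1 = 1 / 0.208758 = 4.7902
Highest B → broadest niche (most generalist): Phyllonorycter sp. 1 (B = 4.79).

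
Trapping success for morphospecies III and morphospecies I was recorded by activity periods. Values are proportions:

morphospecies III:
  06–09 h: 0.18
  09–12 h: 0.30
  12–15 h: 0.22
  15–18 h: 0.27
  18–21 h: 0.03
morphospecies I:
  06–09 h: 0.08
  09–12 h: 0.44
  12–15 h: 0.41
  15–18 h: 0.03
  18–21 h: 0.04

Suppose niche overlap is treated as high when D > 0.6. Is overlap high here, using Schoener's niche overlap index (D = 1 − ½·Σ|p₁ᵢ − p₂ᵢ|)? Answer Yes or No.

Σ|p₁ᵢ − p₂ᵢ| = 0.10 + 0.14 + 0.19 + 0.24 + 0.01 = 0.68
D = 1 − ½ × 0.68 = 1 − 0.340 = 0.6600
D = 0.6600 > 0.6 → Yes.

Yes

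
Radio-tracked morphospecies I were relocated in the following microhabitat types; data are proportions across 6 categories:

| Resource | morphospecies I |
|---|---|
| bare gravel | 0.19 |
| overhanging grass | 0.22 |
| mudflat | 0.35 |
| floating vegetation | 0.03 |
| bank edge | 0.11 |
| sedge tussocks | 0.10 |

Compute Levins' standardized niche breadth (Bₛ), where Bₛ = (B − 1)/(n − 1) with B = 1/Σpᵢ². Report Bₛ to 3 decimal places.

0.670

Σpᵢ² = 0.19² + 0.22² + 0.35² + 0.03² + 0.11² + 0.10² = 0.0361 + 0.0484 + 0.1225 + 0.0009 + 0.0121 + 0.0100 = 0.2300
B = 1 / 0.2300 = 4.34783
Bₛ = (B − 1)/(n − 1) = (4.34783 − 1)/(6 − 1) = 3.34783/5 = 0.66957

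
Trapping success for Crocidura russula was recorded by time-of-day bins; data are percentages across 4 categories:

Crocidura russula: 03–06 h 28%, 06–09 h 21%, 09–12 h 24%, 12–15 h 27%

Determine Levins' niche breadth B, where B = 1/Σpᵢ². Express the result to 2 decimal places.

Convert percentages to proportions (divide by 100).
Σpᵢ² = 0.28² + 0.21² + 0.24² + 0.27² = 0.0784 + 0.0441 + 0.0576 + 0.0729 = 0.2530
B = 1 / 0.2530 = 3.9526

3.95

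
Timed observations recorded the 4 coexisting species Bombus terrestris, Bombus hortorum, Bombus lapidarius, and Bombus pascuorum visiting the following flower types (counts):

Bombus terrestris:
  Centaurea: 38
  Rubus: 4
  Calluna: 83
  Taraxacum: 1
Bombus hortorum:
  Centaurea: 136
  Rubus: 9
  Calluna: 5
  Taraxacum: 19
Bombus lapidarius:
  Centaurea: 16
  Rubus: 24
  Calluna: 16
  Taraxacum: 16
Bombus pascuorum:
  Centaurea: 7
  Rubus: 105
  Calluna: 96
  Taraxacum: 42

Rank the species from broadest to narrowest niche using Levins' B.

Proportions for Bombus terrestris (n=126): 38/126=0.3016, 4/126=0.0317, 83/126=0.6587, 1/126=0.0079
Proportions for Bombus hortorum (n=169): 136/169=0.8047, 9/169=0.0533, 5/169=0.0296, 19/169=0.1124
Proportions for Bombus lapidarius (n=72): 16/72=0.2222, 24/72=0.3333, 16/72=0.2222, 16/72=0.2222
Proportions for Bombus pascuorum (n=250): 7/250=0.0280, 105/250=0.4200, 96/250=0.3840, 42/250=0.1680
Σp_terrᵢ² = 0.3016² + 0.0317² + 0.6587² + 0.0079² = 0.090963 + 0.001005 + 0.433886 + 0.000062 = 0.525916
B_terr = 1 / 0.525916 = 1.9014
Σp_hortᵢ² = 0.8047² + 0.0533² + 0.0296² + 0.1124² = 0.647542 + 0.002841 + 0.000876 + 0.012634 = 0.663893
B_hort = 1 / 0.663893 = 1.5063
Σp_lapiᵢ² = 0.2222² + 0.3333² + 0.2222² + 0.2222² = 0.049373 + 0.111089 + 0.049373 + 0.049373 = 0.259208
B_lapi = 1 / 0.259208 = 3.8579
Σp_pascᵢ² = 0.0280² + 0.4200² + 0.3840² + 0.1680² = 0.000784 + 0.176400 + 0.147456 + 0.028224 = 0.352864
B_pasc = 1 / 0.352864 = 2.8340
Ranking by B (broadest → narrowest): Bombus lapidarius (3.86) > Bombus pascuorum (2.83) > Bombus terrestris (1.90) > Bombus hortorum (1.51)

Bombus lapidarius > Bombus pascuorum > Bombus terrestris > Bombus hortorum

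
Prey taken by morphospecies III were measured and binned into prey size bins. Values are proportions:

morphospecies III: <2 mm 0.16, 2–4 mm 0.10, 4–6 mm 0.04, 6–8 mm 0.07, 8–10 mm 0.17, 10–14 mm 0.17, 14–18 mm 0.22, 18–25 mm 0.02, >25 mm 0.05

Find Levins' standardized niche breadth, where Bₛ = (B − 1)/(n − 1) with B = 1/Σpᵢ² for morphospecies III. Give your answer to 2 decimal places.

0.70

Σpᵢ² = 0.16² + 0.10² + 0.04² + 0.07² + 0.17² + 0.17² + 0.22² + 0.02² + 0.05² = 0.0256 + 0.0100 + 0.0016 + 0.0049 + 0.0289 + 0.0289 + 0.0484 + 0.0004 + 0.0025 = 0.1512
B = 1 / 0.1512 = 6.6138
Bₛ = (B − 1)/(n − 1) = (6.6138 − 1)/(9 − 1) = 5.6138/8 = 0.7017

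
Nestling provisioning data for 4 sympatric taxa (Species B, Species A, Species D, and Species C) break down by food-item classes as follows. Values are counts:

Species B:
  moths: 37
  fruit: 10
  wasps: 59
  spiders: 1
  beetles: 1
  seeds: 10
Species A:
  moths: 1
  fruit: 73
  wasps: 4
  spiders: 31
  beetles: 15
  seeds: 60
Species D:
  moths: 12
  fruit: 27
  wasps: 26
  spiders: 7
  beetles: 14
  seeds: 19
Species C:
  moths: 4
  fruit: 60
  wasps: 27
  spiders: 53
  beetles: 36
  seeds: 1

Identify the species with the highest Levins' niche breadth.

Species D

Proportions for Species B (n=118): 37/118=0.3136, 10/118=0.0847, 59/118=0.5000, 1/118=0.0085, 1/118=0.0085, 10/118=0.0847
Proportions for Species A (n=184): 1/184=0.0054, 73/184=0.3967, 4/184=0.0217, 31/184=0.1685, 15/184=0.0815, 60/184=0.3261
Proportions for Species D (n=105): 12/105=0.1143, 27/105=0.2571, 26/105=0.2476, 7/105=0.0667, 14/105=0.1333, 19/105=0.1810
Proportions for Species C (n=181): 4/181=0.0221, 60/181=0.3315, 27/181=0.1492, 53/181=0.2928, 36/181=0.1989, 1/181=0.0055
Σp_Bᵢ² = 0.3136² + 0.0847² + 0.5000² + 0.0085² + 0.0085² + 0.0847² = 0.098345 + 0.007174 + 0.250000 + 0.000072 + 0.000072 + 0.007174 = 0.362837
B_B = 1 / 0.362837 = 2.7561
Σp_Aᵢ² = 0.0054² + 0.3967² + 0.0217² + 0.1685² + 0.0815² + 0.3261² = 0.000029 + 0.157371 + 0.000471 + 0.028392 + 0.006642 + 0.106341 = 0.299246
B_A = 1 / 0.299246 = 3.3417
Σp_Dᵢ² = 0.1143² + 0.2571² + 0.2476² + 0.0667² + 0.1333² + 0.1810² = 0.013064 + 0.066100 + 0.061306 + 0.004449 + 0.017769 + 0.032761 = 0.195449
B_D = 1 / 0.195449 = 5.1164
Σp_Cᵢ² = 0.0221² + 0.3315² + 0.1492² + 0.2928² + 0.1989² + 0.0055² = 0.000488 + 0.109892 + 0.022261 + 0.085732 + 0.039561 + 0.000030 = 0.257964
B_C = 1 / 0.257964 = 3.8765
Highest B → broadest niche (most generalist): Species D (B = 5.12).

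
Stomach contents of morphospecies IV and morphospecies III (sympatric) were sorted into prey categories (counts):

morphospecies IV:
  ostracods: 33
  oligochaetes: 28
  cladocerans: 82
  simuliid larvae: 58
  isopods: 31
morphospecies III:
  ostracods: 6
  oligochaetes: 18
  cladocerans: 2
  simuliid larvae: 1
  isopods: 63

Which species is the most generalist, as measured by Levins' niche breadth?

Proportions for morphospecies IV (n=232): 33/232=0.1422, 28/232=0.1207, 82/232=0.3534, 58/232=0.2500, 31/232=0.1336
Proportions for morphospecies III (n=90): 6/90=0.0667, 18/90=0.2000, 2/90=0.0222, 1/90=0.0111, 63/90=0.7000
Σp_IVᵢ² = 0.1422² + 0.1207² + 0.3534² + 0.2500² + 0.1336² = 0.020221 + 0.014568 + 0.124892 + 0.062500 + 0.017849 = 0.240030
B_IV = 1 / 0.240030 = 4.1661
Σp_IIIᵢ² = 0.0667² + 0.2000² + 0.0222² + 0.0111² + 0.7000² = 0.004449 + 0.040000 + 0.000493 + 0.000123 + 0.490000 = 0.535065
B_III = 1 / 0.535065 = 1.8689
Highest B → broadest niche (most generalist): morphospecies IV (B = 4.17).

morphospecies IV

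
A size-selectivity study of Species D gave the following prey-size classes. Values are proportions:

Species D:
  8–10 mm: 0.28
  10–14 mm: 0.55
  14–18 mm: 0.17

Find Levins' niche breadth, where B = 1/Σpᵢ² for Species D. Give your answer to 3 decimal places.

2.440

Σpᵢ² = 0.28² + 0.55² + 0.17² = 0.0784 + 0.3025 + 0.0289 = 0.4098
B = 1 / 0.4098 = 2.44021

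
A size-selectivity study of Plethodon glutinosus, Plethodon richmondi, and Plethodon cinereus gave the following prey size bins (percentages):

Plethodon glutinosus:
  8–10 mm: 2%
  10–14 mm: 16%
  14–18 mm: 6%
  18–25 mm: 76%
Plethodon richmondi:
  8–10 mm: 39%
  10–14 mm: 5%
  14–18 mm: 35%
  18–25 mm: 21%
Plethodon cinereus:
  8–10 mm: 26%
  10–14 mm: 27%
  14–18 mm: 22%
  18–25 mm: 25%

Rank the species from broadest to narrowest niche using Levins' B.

Plethodon cinereus > Plethodon richmondi > Plethodon glutinosus

Convert percentages to proportions (divide by 100).
Σp_glutᵢ² = 0.02² + 0.16² + 0.06² + 0.76² = 0.0004 + 0.0256 + 0.0036 + 0.5776 = 0.6072
B_glut = 1 / 0.6072 = 1.6469
Σp_richᵢ² = 0.39² + 0.05² + 0.35² + 0.21² = 0.1521 + 0.0025 + 0.1225 + 0.0441 = 0.3212
B_rich = 1 / 0.3212 = 3.1133
Σp_cineᵢ² = 0.26² + 0.27² + 0.22² + 0.25² = 0.0676 + 0.0729 + 0.0484 + 0.0625 = 0.2514
B_cine = 1 / 0.2514 = 3.9777
Ranking by B (broadest → narrowest): Plethodon cinereus (3.98) > Plethodon richmondi (3.11) > Plethodon glutinosus (1.65)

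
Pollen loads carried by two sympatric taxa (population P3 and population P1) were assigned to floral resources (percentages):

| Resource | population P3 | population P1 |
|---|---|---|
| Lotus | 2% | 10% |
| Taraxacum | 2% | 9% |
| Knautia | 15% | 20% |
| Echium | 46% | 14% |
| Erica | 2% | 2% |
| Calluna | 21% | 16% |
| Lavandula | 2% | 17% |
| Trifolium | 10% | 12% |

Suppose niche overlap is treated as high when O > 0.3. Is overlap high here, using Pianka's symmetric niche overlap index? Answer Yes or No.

Yes

Convert percentages to proportions (divide by 100).
Σ p₁ᵢp₂ᵢ = 0.0020 + 0.0018 + 0.0300 + 0.0644 + 0.0004 + 0.0336 + 0.0034 + 0.0120 = 0.1476
Σp_1ᵢ² = 0.02² + 0.02² + 0.15² + 0.46² + 0.02² + 0.21² + 0.02² + 0.10² = 0.0004 + 0.0004 + 0.0225 + 0.2116 + 0.0004 + 0.0441 + 0.0004 + 0.0100 = 0.2898
Σp_2ᵢ² = 0.10² + 0.09² + 0.20² + 0.14² + 0.02² + 0.16² + 0.17² + 0.12² = 0.0100 + 0.0081 + 0.0400 + 0.0196 + 0.0004 + 0.0256 + 0.0289 + 0.0144 = 0.1470
O = 0.1476 / √(0.2898 × 0.1470) = 0.1476 / 0.20640 = 0.7151
O = 0.7151 > 0.3 → Yes.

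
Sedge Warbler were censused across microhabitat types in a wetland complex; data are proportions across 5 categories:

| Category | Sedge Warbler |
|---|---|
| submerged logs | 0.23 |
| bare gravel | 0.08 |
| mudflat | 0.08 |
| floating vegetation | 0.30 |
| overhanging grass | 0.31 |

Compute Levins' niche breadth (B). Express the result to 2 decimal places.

Σpᵢ² = 0.23² + 0.08² + 0.08² + 0.30² + 0.31² = 0.0529 + 0.0064 + 0.0064 + 0.0900 + 0.0961 = 0.2518
B = 1 / 0.2518 = 3.9714

3.97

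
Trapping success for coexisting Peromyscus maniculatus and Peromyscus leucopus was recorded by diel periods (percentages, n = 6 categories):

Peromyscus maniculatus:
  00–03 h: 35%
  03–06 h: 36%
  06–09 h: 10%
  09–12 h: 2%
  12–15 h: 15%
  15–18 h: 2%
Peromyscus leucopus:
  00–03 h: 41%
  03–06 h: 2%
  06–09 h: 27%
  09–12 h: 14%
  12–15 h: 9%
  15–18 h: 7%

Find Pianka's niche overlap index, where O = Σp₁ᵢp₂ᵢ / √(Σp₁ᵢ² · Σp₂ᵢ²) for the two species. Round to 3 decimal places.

0.699

Convert percentages to proportions (divide by 100).
Σ p₁ᵢp₂ᵢ = 0.1435 + 0.0072 + 0.0270 + 0.0028 + 0.0135 + 0.0014 = 0.1954
Σp_1ᵢ² = 0.35² + 0.36² + 0.10² + 0.02² + 0.15² + 0.02² = 0.1225 + 0.1296 + 0.0100 + 0.0004 + 0.0225 + 0.0004 = 0.2854
Σp_2ᵢ² = 0.41² + 0.02² + 0.27² + 0.14² + 0.09² + 0.07² = 0.1681 + 0.0004 + 0.0729 + 0.0196 + 0.0081 + 0.0049 = 0.2740
O = 0.1954 / √(0.2854 × 0.2740) = 0.1954 / 0.279642 = 0.69875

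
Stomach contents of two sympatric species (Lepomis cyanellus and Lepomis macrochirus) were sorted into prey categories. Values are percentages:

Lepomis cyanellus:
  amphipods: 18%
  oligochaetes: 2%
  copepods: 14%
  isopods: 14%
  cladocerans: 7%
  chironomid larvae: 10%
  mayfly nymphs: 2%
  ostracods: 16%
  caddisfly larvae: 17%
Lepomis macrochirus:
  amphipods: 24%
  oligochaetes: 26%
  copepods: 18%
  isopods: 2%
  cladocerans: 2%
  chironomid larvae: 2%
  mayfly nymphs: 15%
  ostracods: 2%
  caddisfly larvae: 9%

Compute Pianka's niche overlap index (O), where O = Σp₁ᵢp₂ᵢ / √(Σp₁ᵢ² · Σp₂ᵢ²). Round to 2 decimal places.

Convert percentages to proportions (divide by 100).
Σ p₁ᵢp₂ᵢ = 0.0432 + 0.0052 + 0.0252 + 0.0028 + 0.0014 + 0.0020 + 0.0030 + 0.0032 + 0.0153 = 0.1013
Σp_1ᵢ² = 0.18² + 0.02² + 0.14² + 0.14² + 0.07² + 0.10² + 0.02² + 0.16² + 0.17² = 0.0324 + 0.0004 + 0.0196 + 0.0196 + 0.0049 + 0.0100 + 0.0004 + 0.0256 + 0.0289 = 0.1418
Σp_2ᵢ² = 0.24² + 0.26² + 0.18² + 0.02² + 0.02² + 0.02² + 0.15² + 0.02² + 0.09² = 0.0576 + 0.0676 + 0.0324 + 0.0004 + 0.0004 + 0.0004 + 0.0225 + 0.0004 + 0.0081 = 0.1898
O = 0.1013 / √(0.1418 × 0.1898) = 0.1013 / 0.16405 = 0.6175

0.62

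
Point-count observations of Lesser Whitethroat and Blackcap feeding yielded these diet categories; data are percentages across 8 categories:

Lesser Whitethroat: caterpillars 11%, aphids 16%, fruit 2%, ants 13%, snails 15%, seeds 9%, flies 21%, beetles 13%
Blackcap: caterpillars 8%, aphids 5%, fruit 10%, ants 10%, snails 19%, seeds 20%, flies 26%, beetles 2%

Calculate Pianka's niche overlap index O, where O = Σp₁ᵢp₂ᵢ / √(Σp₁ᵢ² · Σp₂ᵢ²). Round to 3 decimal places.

0.851

Convert percentages to proportions (divide by 100).
Σ p₁ᵢp₂ᵢ = 0.0088 + 0.0080 + 0.0020 + 0.0130 + 0.0285 + 0.0180 + 0.0546 + 0.0026 = 0.1355
Σp_1ᵢ² = 0.11² + 0.16² + 0.02² + 0.13² + 0.15² + 0.09² + 0.21² + 0.13² = 0.0121 + 0.0256 + 0.0004 + 0.0169 + 0.0225 + 0.0081 + 0.0441 + 0.0169 = 0.1466
Σp_2ᵢ² = 0.08² + 0.05² + 0.10² + 0.10² + 0.19² + 0.20² + 0.26² + 0.02² = 0.0064 + 0.0025 + 0.0100 + 0.0100 + 0.0361 + 0.0400 + 0.0676 + 0.0004 = 0.1730
O = 0.1355 / √(0.1466 × 0.1730) = 0.1355 / 0.159254 = 0.85084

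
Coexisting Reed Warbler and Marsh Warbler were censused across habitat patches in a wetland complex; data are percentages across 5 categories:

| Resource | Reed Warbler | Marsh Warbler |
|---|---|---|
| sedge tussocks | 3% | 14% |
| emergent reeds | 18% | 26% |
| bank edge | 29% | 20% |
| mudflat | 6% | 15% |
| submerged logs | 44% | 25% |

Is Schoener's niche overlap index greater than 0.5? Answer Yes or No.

Yes

Convert percentages to proportions (divide by 100).
Σ|p₁ᵢ − p₂ᵢ| = 0.11 + 0.08 + 0.09 + 0.09 + 0.19 = 0.56
D = 1 − ½ × 0.56 = 1 − 0.280 = 0.7200
D = 0.7200 > 0.5 → Yes.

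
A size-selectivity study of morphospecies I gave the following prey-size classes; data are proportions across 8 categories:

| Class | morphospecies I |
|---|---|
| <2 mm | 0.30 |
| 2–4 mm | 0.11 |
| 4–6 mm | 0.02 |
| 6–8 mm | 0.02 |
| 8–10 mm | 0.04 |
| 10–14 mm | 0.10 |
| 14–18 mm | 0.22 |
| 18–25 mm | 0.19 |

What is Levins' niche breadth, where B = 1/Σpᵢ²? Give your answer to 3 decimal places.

Σpᵢ² = 0.30² + 0.11² + 0.02² + 0.02² + 0.04² + 0.10² + 0.22² + 0.19² = 0.0900 + 0.0121 + 0.0004 + 0.0004 + 0.0016 + 0.0100 + 0.0484 + 0.0361 = 0.1990
B = 1 / 0.1990 = 5.02513

5.025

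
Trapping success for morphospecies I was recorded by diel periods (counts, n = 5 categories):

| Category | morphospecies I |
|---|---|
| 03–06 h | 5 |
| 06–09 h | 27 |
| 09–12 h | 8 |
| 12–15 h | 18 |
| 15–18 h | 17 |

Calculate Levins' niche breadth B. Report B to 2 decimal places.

3.93

Proportions for morphospecies I (n=75): 5/75=0.0667, 27/75=0.3600, 8/75=0.1067, 18/75=0.2400, 17/75=0.2267
Σpᵢ² = 0.0667² + 0.3600² + 0.1067² + 0.2400² + 0.2267² = 0.004449 + 0.129600 + 0.011385 + 0.057600 + 0.051393 = 0.254427
B = 1 / 0.254427 = 3.9304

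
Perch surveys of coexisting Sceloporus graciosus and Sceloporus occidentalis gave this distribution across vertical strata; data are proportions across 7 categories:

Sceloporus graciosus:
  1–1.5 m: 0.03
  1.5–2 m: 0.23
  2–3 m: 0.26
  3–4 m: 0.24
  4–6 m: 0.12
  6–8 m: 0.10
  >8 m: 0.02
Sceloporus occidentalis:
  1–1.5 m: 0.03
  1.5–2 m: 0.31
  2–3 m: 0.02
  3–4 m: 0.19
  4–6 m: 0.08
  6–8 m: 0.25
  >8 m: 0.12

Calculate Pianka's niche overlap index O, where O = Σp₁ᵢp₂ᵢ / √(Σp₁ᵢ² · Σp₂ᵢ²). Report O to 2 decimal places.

Σ p₁ᵢp₂ᵢ = 0.0009 + 0.0713 + 0.0052 + 0.0456 + 0.0096 + 0.0250 + 0.0024 = 0.1600
Σp_1ᵢ² = 0.03² + 0.23² + 0.26² + 0.24² + 0.12² + 0.10² + 0.02² = 0.0009 + 0.0529 + 0.0676 + 0.0576 + 0.0144 + 0.0100 + 0.0004 = 0.2038
Σp_2ᵢ² = 0.03² + 0.31² + 0.02² + 0.19² + 0.08² + 0.25² + 0.12² = 0.0009 + 0.0961 + 0.0004 + 0.0361 + 0.0064 + 0.0625 + 0.0144 = 0.2168
O = 0.1600 / √(0.2038 × 0.2168) = 0.1600 / 0.21020 = 0.7612

0.76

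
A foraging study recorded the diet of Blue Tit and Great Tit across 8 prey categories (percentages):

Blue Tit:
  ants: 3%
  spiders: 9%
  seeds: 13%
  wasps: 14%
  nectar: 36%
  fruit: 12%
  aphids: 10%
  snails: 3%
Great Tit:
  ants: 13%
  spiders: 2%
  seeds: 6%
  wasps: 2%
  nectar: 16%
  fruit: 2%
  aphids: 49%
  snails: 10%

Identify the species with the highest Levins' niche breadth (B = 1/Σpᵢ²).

Convert percentages to proportions (divide by 100).
Σp_Blueᵢ² = 0.03² + 0.09² + 0.13² + 0.14² + 0.36² + 0.12² + 0.10² + 0.03² = 0.0009 + 0.0081 + 0.0169 + 0.0196 + 0.1296 + 0.0144 + 0.0100 + 0.0009 = 0.2004
B_Blue = 1 / 0.2004 = 4.9900
Σp_Greaᵢ² = 0.13² + 0.02² + 0.06² + 0.02² + 0.16² + 0.02² + 0.49² + 0.10² = 0.0169 + 0.0004 + 0.0036 + 0.0004 + 0.0256 + 0.0004 + 0.2401 + 0.0100 = 0.2974
B_Grea = 1 / 0.2974 = 3.3625
Highest B → broadest niche (most generalist): Blue Tit (B = 4.99).

Blue Tit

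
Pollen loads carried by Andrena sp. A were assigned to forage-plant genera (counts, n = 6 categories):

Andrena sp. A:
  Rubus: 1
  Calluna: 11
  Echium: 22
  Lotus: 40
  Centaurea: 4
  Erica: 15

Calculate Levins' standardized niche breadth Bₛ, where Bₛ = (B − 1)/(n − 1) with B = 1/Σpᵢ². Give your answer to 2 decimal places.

0.51

Proportions for Andrena sp. A (n=93): 1/93=0.0108, 11/93=0.1183, 22/93=0.2366, 40/93=0.4301, 4/93=0.0430, 15/93=0.1613
Σpᵢ² = 0.0108² + 0.1183² + 0.2366² + 0.4301² + 0.0430² + 0.1613² = 0.000117 + 0.013995 + 0.055980 + 0.184986 + 0.001849 + 0.026018 = 0.282945
B = 1 / 0.282945 = 3.5343
Bₛ = (B − 1)/(n − 1) = (3.5343 − 1)/(6 − 1) = 2.5343/5 = 0.5069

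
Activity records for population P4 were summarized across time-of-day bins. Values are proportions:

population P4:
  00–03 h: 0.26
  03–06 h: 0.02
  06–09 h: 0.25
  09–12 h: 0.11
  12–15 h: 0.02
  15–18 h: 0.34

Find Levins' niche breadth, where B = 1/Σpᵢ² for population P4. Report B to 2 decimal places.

Σpᵢ² = 0.26² + 0.02² + 0.25² + 0.11² + 0.02² + 0.34² = 0.0676 + 0.0004 + 0.0625 + 0.0121 + 0.0004 + 0.1156 = 0.2586
B = 1 / 0.2586 = 3.8670

3.87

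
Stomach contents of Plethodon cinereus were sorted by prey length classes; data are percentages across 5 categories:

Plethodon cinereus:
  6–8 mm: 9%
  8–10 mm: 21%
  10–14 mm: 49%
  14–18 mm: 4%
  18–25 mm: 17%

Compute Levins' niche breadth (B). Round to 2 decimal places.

Convert percentages to proportions (divide by 100).
Σpᵢ² = 0.09² + 0.21² + 0.49² + 0.04² + 0.17² = 0.0081 + 0.0441 + 0.2401 + 0.0016 + 0.0289 = 0.3228
B = 1 / 0.3228 = 3.0979

3.10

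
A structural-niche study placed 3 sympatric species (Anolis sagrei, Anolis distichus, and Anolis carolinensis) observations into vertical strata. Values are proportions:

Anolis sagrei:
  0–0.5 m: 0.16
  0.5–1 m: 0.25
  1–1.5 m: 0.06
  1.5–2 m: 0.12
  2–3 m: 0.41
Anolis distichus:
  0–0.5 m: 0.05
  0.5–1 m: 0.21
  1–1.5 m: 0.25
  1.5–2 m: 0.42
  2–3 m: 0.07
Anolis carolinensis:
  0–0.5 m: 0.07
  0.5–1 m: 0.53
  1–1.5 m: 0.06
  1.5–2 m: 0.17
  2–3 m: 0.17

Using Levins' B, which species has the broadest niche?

Σp_sagrᵢ² = 0.16² + 0.25² + 0.06² + 0.12² + 0.41² = 0.0256 + 0.0625 + 0.0036 + 0.0144 + 0.1681 = 0.2742
B_sagr = 1 / 0.2742 = 3.6470
Σp_distᵢ² = 0.05² + 0.21² + 0.25² + 0.42² + 0.07² = 0.0025 + 0.0441 + 0.0625 + 0.1764 + 0.0049 = 0.2904
B_dist = 1 / 0.2904 = 3.4435
Σp_caroᵢ² = 0.07² + 0.53² + 0.06² + 0.17² + 0.17² = 0.0049 + 0.2809 + 0.0036 + 0.0289 + 0.0289 = 0.3472
B_caro = 1 / 0.3472 = 2.8802
Highest B → broadest niche (most generalist): Anolis sagrei (B = 3.65).

Anolis sagrei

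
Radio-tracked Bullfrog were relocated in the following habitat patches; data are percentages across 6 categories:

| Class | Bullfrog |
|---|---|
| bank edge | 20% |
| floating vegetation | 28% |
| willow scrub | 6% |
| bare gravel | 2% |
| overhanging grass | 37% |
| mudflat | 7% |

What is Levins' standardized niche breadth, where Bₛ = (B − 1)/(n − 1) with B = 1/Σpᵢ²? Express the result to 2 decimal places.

0.56

Convert percentages to proportions (divide by 100).
Σpᵢ² = 0.20² + 0.28² + 0.06² + 0.02² + 0.37² + 0.07² = 0.0400 + 0.0784 + 0.0036 + 0.0004 + 0.1369 + 0.0049 = 0.2642
B = 1 / 0.2642 = 3.7850
Bₛ = (B − 1)/(n − 1) = (3.7850 − 1)/(6 − 1) = 2.7850/5 = 0.5570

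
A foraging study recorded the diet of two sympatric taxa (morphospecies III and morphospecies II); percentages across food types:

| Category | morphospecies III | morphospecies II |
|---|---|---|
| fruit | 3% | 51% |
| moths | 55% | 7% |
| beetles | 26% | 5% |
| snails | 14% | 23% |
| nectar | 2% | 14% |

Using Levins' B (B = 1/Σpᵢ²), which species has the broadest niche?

Convert percentages to proportions (divide by 100).
Σp_IIIᵢ² = 0.03² + 0.55² + 0.26² + 0.14² + 0.02² = 0.0009 + 0.3025 + 0.0676 + 0.0196 + 0.0004 = 0.3910
B_III = 1 / 0.3910 = 2.5575
Σp_IIᵢ² = 0.51² + 0.07² + 0.05² + 0.23² + 0.14² = 0.2601 + 0.0049 + 0.0025 + 0.0529 + 0.0196 = 0.3400
B_II = 1 / 0.3400 = 2.9412
Highest B → broadest niche (most generalist): morphospecies II (B = 2.94).

morphospecies II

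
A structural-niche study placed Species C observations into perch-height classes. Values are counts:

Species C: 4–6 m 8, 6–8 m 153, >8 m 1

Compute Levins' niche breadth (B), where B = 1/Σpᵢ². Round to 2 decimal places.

1.12

Proportions for Species C (n=162): 8/162=0.0494, 153/162=0.9444, 1/162=0.0062
Σpᵢ² = 0.0494² + 0.9444² + 0.0062² = 0.002440 + 0.891891 + 0.000038 = 0.894369
B = 1 / 0.894369 = 1.1181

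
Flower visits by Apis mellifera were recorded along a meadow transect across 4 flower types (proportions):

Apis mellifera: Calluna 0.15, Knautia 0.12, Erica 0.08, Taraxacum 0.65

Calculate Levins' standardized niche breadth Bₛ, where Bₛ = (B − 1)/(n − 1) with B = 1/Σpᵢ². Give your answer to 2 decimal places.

Σpᵢ² = 0.15² + 0.12² + 0.08² + 0.65² = 0.0225 + 0.0144 + 0.0064 + 0.4225 = 0.4658
B = 1 / 0.4658 = 2.1468
Bₛ = (B − 1)/(n − 1) = (2.1468 − 1)/(4 − 1) = 1.1468/3 = 0.3823

0.38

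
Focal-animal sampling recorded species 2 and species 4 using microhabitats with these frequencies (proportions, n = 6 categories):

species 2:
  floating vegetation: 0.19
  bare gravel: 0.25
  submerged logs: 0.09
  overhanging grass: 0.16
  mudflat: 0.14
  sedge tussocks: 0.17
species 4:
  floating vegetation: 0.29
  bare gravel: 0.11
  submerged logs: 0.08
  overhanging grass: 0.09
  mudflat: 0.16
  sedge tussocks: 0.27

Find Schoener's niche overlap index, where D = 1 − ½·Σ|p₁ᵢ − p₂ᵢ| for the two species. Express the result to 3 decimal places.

Σ|p₁ᵢ − p₂ᵢ| = 0.10 + 0.14 + 0.01 + 0.07 + 0.02 + 0.10 = 0.44
D = 1 − ½ × 0.44 = 1 − 0.220 = 0.78000

0.780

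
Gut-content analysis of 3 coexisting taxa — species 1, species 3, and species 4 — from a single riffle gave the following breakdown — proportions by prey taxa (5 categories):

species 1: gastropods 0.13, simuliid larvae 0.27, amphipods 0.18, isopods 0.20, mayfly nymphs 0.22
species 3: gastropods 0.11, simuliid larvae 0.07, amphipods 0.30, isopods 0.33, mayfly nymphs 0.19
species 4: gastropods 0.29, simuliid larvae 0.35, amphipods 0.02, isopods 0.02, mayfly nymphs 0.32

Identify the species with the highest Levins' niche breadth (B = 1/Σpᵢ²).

Σp_1ᵢ² = 0.13² + 0.27² + 0.18² + 0.20² + 0.22² = 0.0169 + 0.0729 + 0.0324 + 0.0400 + 0.0484 = 0.2106
B_1 = 1 / 0.2106 = 4.7483
Σp_3ᵢ² = 0.11² + 0.07² + 0.30² + 0.33² + 0.19² = 0.0121 + 0.0049 + 0.0900 + 0.1089 + 0.0361 = 0.2520
B_3 = 1 / 0.2520 = 3.9683
Σp_4ᵢ² = 0.29² + 0.35² + 0.02² + 0.02² + 0.32² = 0.0841 + 0.1225 + 0.0004 + 0.0004 + 0.1024 = 0.3098
B_4 = 1 / 0.3098 = 3.2279
Highest B → broadest niche (most generalist): species 1 (B = 4.75).

species 1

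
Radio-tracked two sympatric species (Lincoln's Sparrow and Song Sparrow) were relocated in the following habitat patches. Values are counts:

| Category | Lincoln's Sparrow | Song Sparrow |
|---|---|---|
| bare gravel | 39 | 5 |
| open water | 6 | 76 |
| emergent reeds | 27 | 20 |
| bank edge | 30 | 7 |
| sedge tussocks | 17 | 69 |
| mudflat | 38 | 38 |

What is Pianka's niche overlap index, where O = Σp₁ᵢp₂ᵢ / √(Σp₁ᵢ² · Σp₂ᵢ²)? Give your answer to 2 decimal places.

0.51

Proportions for Lincoln's Sparrow (n=157): 39/157=0.2484, 6/157=0.0382, 27/157=0.1720, 30/157=0.1911, 17/157=0.1083, 38/157=0.2420
Proportions for Song Sparrow (n=215): 5/215=0.0233, 76/215=0.3535, 20/215=0.0930, 7/215=0.0326, 69/215=0.3209, 38/215=0.1767
Σ p₁ᵢp₂ᵢ = 0.005788 + 0.013504 + 0.015996 + 0.006230 + 0.034753 + 0.042761 = 0.119032
Σp_1ᵢ² = 0.2484² + 0.0382² + 0.1720² + 0.1911² + 0.1083² + 0.2420² = 0.061703 + 0.001459 + 0.029584 + 0.036519 + 0.011729 + 0.058564 = 0.199558
Σp_2ᵢ² = 0.0233² + 0.3535² + 0.0930² + 0.0326² + 0.3209² + 0.1767² = 0.000543 + 0.124962 + 0.008649 + 0.001063 + 0.102977 + 0.031223 = 0.269417
O = 0.119032 / √(0.199558 × 0.269417) = 0.119032 / 0.2318713 = 0.5134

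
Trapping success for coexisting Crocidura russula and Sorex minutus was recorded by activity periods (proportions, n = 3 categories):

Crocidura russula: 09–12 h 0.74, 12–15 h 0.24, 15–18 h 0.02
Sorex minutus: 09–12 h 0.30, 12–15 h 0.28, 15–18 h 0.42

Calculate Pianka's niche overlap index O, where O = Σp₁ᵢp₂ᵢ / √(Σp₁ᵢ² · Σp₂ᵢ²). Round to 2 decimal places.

Σ p₁ᵢp₂ᵢ = 0.2220 + 0.0672 + 0.0084 = 0.2976
Σp_1ᵢ² = 0.74² + 0.24² + 0.02² = 0.5476 + 0.0576 + 0.0004 = 0.6056
Σp_2ᵢ² = 0.30² + 0.28² + 0.42² = 0.0900 + 0.0784 + 0.1764 = 0.3448
O = 0.2976 / √(0.6056 × 0.3448) = 0.2976 / 0.45696 = 0.6513

0.65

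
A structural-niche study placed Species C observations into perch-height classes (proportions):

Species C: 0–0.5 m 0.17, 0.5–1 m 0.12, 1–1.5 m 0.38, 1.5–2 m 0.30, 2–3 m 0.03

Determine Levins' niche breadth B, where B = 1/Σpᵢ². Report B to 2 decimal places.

3.59

Σpᵢ² = 0.17² + 0.12² + 0.38² + 0.30² + 0.03² = 0.0289 + 0.0144 + 0.1444 + 0.0900 + 0.0009 = 0.2786
B = 1 / 0.2786 = 3.5894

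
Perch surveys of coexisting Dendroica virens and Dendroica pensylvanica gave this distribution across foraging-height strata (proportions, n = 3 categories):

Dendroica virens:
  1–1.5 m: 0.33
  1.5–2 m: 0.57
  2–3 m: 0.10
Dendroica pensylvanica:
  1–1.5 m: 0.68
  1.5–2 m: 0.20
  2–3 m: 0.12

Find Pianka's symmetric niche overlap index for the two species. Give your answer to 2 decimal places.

Σ p₁ᵢp₂ᵢ = 0.2244 + 0.1140 + 0.0120 = 0.3504
Σp_1ᵢ² = 0.33² + 0.57² + 0.10² = 0.1089 + 0.3249 + 0.0100 = 0.4438
Σp_2ᵢ² = 0.68² + 0.20² + 0.12² = 0.4624 + 0.0400 + 0.0144 = 0.5168
O = 0.3504 / √(0.4438 × 0.5168) = 0.3504 / 0.47891 = 0.7317

0.73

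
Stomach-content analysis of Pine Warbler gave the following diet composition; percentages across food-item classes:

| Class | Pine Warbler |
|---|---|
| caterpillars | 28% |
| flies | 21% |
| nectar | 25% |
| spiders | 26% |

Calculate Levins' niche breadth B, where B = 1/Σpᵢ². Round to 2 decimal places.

Convert percentages to proportions (divide by 100).
Σpᵢ² = 0.28² + 0.21² + 0.25² + 0.26² = 0.0784 + 0.0441 + 0.0625 + 0.0676 = 0.2526
B = 1 / 0.2526 = 3.9588

3.96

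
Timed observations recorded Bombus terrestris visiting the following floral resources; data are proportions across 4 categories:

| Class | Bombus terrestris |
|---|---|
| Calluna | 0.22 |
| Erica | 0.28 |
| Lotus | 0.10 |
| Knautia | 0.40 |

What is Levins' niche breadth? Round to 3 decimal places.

3.369

Σpᵢ² = 0.22² + 0.28² + 0.10² + 0.40² = 0.0484 + 0.0784 + 0.0100 + 0.1600 = 0.2968
B = 1 / 0.2968 = 3.36927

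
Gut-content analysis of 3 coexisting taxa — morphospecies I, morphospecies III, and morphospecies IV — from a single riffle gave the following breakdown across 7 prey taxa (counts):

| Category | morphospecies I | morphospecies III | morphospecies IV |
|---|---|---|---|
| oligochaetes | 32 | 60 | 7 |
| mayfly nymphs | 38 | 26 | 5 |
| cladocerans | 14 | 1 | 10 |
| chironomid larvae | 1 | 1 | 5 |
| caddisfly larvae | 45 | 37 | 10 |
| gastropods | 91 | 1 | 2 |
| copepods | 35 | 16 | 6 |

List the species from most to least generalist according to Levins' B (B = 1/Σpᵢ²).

morphospecies IV > morphospecies I > morphospecies III

Proportions for morphospecies I (n=256): 32/256=0.1250, 38/256=0.1484, 14/256=0.0547, 1/256=0.0039, 45/256=0.1758, 91/256=0.3555, 35/256=0.1367
Proportions for morphospecies III (n=142): 60/142=0.4225, 26/142=0.1831, 1/142=0.0070, 1/142=0.0070, 37/142=0.2606, 1/142=0.0070, 16/142=0.1127
Proportions for morphospecies IV (n=45): 7/45=0.1556, 5/45=0.1111, 10/45=0.2222, 5/45=0.1111, 10/45=0.2222, 2/45=0.0444, 6/45=0.1333
Σp_Iᵢ² = 0.1250² + 0.1484² + 0.0547² + 0.0039² + 0.1758² + 0.3555² + 0.1367² = 0.015625 + 0.022023 + 0.002992 + 0.000015 + 0.030906 + 0.126380 + 0.018687 = 0.216628
B_I = 1 / 0.216628 = 4.6162
Σp_IIIᵢ² = 0.4225² + 0.1831² + 0.0070² + 0.0070² + 0.2606² + 0.0070² + 0.1127² = 0.178506 + 0.033526 + 0.000049 + 0.000049 + 0.067912 + 0.000049 + 0.012701 = 0.292792
B_III = 1 / 0.292792 = 3.4154
Σp_IVᵢ² = 0.1556² + 0.1111² + 0.2222² + 0.1111² + 0.2222² + 0.0444² + 0.1333² = 0.024211 + 0.012343 + 0.049373 + 0.012343 + 0.049373 + 0.001971 + 0.017769 = 0.167383
B_IV = 1 / 0.167383 = 5.9743
Ranking by B (broadest → narrowest): morphospecies IV (5.97) > morphospecies I (4.62) > morphospecies III (3.42)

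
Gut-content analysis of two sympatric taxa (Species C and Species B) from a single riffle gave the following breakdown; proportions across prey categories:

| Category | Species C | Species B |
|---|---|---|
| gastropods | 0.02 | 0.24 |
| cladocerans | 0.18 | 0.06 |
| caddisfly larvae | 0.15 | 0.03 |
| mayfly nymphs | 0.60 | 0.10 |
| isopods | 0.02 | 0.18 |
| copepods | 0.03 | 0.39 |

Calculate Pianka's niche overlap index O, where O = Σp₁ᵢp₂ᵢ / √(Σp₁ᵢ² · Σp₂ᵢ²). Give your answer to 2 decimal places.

0.29

Σ p₁ᵢp₂ᵢ = 0.0048 + 0.0108 + 0.0045 + 0.0600 + 0.0036 + 0.0117 = 0.0954
Σp_1ᵢ² = 0.02² + 0.18² + 0.15² + 0.60² + 0.02² + 0.03² = 0.0004 + 0.0324 + 0.0225 + 0.3600 + 0.0004 + 0.0009 = 0.4166
Σp_2ᵢ² = 0.24² + 0.06² + 0.03² + 0.10² + 0.18² + 0.39² = 0.0576 + 0.0036 + 0.0009 + 0.0100 + 0.0324 + 0.1521 = 0.2566
O = 0.0954 / √(0.4166 × 0.2566) = 0.0954 / 0.32695 = 0.2918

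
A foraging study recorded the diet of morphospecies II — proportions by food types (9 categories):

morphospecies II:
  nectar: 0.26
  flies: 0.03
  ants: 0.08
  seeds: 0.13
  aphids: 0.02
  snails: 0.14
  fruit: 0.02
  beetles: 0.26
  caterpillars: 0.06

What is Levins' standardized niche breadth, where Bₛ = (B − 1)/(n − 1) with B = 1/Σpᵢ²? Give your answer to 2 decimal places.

0.56

Σpᵢ² = 0.26² + 0.03² + 0.08² + 0.13² + 0.02² + 0.14² + 0.02² + 0.26² + 0.06² = 0.0676 + 0.0009 + 0.0064 + 0.0169 + 0.0004 + 0.0196 + 0.0004 + 0.0676 + 0.0036 = 0.1834
B = 1 / 0.1834 = 5.4526
Bₛ = (B − 1)/(n − 1) = (5.4526 − 1)/(9 − 1) = 4.4526/8 = 0.5566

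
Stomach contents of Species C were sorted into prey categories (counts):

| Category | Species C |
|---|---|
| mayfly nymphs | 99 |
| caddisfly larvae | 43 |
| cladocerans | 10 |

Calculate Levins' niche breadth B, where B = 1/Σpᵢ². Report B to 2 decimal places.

1.97

Proportions for Species C (n=152): 99/152=0.6513, 43/152=0.2829, 10/152=0.0658
Σpᵢ² = 0.6513² + 0.2829² + 0.0658² = 0.424192 + 0.080032 + 0.004330 = 0.508554
B = 1 / 0.508554 = 1.9664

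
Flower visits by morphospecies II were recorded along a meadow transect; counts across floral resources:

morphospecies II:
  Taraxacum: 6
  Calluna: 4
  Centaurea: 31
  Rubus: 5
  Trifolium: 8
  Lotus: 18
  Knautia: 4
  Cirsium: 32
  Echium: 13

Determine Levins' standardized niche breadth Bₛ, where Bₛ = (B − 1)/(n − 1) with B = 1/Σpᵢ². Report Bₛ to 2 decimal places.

Proportions for morphospecies II (n=121): 6/121=0.0496, 4/121=0.0331, 31/121=0.2562, 5/121=0.0413, 8/121=0.0661, 18/121=0.1488, 4/121=0.0331, 32/121=0.2645, 13/121=0.1074
Σpᵢ² = 0.0496² + 0.0331² + 0.2562² + 0.0413² + 0.0661² + 0.1488² + 0.0331² + 0.2645² + 0.1074² = 0.002460 + 0.001096 + 0.065638 + 0.001706 + 0.004369 + 0.022141 + 0.001096 + 0.069960 + 0.011535 = 0.180001
B = 1 / 0.180001 = 5.5555
Bₛ = (B − 1)/(n − 1) = (5.5555 − 1)/(9 − 1) = 4.5555/8 = 0.5694

0.57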